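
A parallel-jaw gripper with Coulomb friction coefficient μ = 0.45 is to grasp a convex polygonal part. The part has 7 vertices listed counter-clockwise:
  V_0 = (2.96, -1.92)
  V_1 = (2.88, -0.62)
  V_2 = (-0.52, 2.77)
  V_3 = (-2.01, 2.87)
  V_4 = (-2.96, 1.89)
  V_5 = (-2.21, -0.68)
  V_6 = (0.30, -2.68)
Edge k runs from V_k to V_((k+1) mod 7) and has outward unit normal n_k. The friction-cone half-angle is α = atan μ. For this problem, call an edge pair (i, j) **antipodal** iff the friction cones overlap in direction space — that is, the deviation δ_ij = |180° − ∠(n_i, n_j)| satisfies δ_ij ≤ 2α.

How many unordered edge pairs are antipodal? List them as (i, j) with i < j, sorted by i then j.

count = 8; pairs: (0,3), (0,4), (0,5), (1,4), (1,5), (2,5), (2,6), (3,6)

α = atan 0.45 = 24.23°;  2α = 48.46°
n_0 = (+0.9981, +0.0614)
n_1 = (+0.7061, +0.7081)
n_2 = (+0.0670, +0.9978)
n_3 = (-0.7180, +0.6960)
n_4 = (-0.9600, -0.2801)
n_5 = (-0.6232, -0.7821)
n_6 = (+0.2747, -0.9615)
  (0,1): δ = 138.44°  ·
  (0,2): δ = 97.36°  ·
  (0,3): δ = 47.63°  ✓
  (0,4): δ = 12.75°  ✓
  (0,5): δ = 47.93°  ✓
  (0,6): δ = 102.42°  ·
  (1,2): δ = 138.92°  ·
  (1,3): δ = 89.19°  ·
  (1,4): δ = 28.82°  ✓
  (1,5): δ = 6.37°  ✓
  (1,6): δ = 60.86°  ·
  (2,3): δ = 130.27°  ·
  (2,4): δ = 69.89°  ·
  (2,5): δ = 34.71°  ✓
  (2,6): δ = 19.78°  ✓
  (3,4): δ = 119.62°  ·
  (3,5): δ = 84.44°  ·
  (3,6): δ = 29.95°  ✓
  (4,5): δ = 144.82°  ·
  (4,6): δ = 90.32°  ·
  (5,6): δ = 125.51°  ·
antipodal pairs: 8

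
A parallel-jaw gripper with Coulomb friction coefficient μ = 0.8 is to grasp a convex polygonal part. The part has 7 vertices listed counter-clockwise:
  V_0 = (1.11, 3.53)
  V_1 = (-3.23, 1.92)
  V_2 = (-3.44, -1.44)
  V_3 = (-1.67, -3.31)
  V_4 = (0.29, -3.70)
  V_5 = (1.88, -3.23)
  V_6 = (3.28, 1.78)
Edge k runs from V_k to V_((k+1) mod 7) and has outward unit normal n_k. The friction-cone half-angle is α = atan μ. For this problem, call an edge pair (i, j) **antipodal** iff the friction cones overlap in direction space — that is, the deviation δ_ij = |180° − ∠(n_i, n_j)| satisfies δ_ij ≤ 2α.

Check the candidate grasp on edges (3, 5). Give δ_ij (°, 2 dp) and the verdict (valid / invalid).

δ = 94.36°, invalid

α = atan 0.8 = 38.66°;  2α = 77.32°
edge 3: e_3 = (+1.96, -0.39);  n_3 = (-0.1952, -0.9808)
edge 5: e_5 = (+1.40, +5.01);  n_5 = (+0.9631, -0.2691)
∠(n_3, n_5) = 85.64°
δ = |180° − 85.64°| = 94.36°
94.36° > 2α = 77.32°  →  invalid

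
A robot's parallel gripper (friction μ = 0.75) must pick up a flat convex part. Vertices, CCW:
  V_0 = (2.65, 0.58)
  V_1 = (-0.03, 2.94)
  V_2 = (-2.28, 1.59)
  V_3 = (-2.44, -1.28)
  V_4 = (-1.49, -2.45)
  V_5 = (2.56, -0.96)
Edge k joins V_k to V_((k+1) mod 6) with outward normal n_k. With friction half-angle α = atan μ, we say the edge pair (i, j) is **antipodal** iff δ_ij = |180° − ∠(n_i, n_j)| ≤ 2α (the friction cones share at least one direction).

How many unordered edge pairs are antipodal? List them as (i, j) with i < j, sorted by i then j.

α = atan 0.75 = 36.87°;  2α = 73.74°
n_0 = (+0.6609, +0.7505)
n_1 = (-0.5145, +0.8575)
n_2 = (-0.9984, +0.0557)
n_3 = (-0.7763, -0.6303)
n_4 = (+0.3453, -0.9385)
n_5 = (+0.9983, -0.0583)
  (0,1): δ = 107.67°  ·
  (0,2): δ = 51.82°  ✓
  (0,3): δ = 9.56°  ✓
  (0,4): δ = 61.57°  ✓
  (0,5): δ = 128.02°  ·
  (1,2): δ = 124.15°  ·
  (1,3): δ = 81.89°  ·
  (1,4): δ = 10.77°  ✓
  (1,5): δ = 55.69°  ✓
  (2,3): δ = 137.73°  ·
  (2,4): δ = 66.61°  ✓
  (2,5): δ = 0.15°  ✓
  (3,4): δ = 108.88°  ·
  (3,5): δ = 42.42°  ✓
  (4,5): δ = 113.54°  ·
antipodal pairs: 8

count = 8; pairs: (0,2), (0,3), (0,4), (1,4), (1,5), (2,4), (2,5), (3,5)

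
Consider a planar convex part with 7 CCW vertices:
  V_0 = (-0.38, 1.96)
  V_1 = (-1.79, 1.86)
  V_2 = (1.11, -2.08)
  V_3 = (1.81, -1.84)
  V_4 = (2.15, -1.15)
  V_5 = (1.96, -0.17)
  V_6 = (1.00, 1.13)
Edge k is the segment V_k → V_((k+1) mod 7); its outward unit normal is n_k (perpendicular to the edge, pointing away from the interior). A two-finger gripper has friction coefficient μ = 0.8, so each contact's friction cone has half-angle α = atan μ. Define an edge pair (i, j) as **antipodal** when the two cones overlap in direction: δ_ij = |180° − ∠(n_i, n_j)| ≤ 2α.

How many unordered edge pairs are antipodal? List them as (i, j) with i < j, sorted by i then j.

α = atan 0.8 = 38.66°;  2α = 77.32°
n_0 = (-0.0707, +0.9975)
n_1 = (-0.8054, -0.5928)
n_2 = (+0.3243, -0.9459)
n_3 = (+0.8970, -0.4420)
n_4 = (+0.9817, +0.1903)
n_5 = (+0.8044, +0.5940)
n_6 = (+0.5154, +0.8569)
  (0,1): δ = 57.70°  ✓
  (0,2): δ = 14.87°  ✓
  (0,3): δ = 59.71°  ✓
  (0,4): δ = 96.92°  ·
  (0,5): δ = 122.39°  ·
  (0,6): δ = 144.92°  ·
  (1,2): δ = 107.43°  ·
  (1,3): δ = 62.59°  ✓
  (1,4): δ = 25.38°  ✓
  (1,5): δ = 0.09°  ✓
  (1,6): δ = 22.62°  ✓
  (2,3): δ = 135.16°  ·
  (2,4): δ = 97.95°  ·
  (2,5): δ = 72.48°  ✓
  (2,6): δ = 49.95°  ✓
  (3,4): δ = 142.80°  ·
  (3,5): δ = 117.32°  ·
  (3,6): δ = 94.79°  ·
  (4,5): δ = 154.53°  ·
  (4,6): δ = 132.00°  ·
  (5,6): δ = 157.47°  ·
antipodal pairs: 9

count = 9; pairs: (0,1), (0,2), (0,3), (1,3), (1,4), (1,5), (1,6), (2,5), (2,6)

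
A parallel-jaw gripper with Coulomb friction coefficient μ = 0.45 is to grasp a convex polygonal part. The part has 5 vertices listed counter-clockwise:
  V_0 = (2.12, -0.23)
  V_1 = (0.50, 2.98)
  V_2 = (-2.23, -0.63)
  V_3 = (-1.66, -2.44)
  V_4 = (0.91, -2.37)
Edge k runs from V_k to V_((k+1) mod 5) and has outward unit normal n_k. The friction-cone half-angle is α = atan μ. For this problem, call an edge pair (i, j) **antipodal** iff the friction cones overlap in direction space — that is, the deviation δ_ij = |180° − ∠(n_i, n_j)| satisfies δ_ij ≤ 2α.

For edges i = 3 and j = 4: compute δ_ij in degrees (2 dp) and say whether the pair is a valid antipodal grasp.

δ = 121.04°, invalid

α = atan 0.45 = 24.23°;  2α = 48.46°
edge 3: e_3 = (+2.57, +0.07);  n_3 = (+0.0272, -0.9996)
edge 4: e_4 = (+1.21, +2.14);  n_4 = (+0.8705, -0.4922)
∠(n_3, n_4) = 58.96°
δ = |180° − 58.96°| = 121.04°
121.04° > 2α = 48.46°  →  invalid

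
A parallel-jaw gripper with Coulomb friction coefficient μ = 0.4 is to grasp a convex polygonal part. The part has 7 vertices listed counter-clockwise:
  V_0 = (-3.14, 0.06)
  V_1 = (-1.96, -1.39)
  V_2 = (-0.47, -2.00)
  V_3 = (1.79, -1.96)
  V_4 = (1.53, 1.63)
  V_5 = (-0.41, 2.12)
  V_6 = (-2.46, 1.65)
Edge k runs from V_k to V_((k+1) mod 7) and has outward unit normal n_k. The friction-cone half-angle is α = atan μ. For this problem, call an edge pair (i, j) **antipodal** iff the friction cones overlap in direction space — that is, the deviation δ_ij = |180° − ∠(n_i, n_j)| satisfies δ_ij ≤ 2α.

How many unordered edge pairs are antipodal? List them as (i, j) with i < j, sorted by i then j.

count = 7; pairs: (0,3), (0,4), (1,4), (1,5), (2,4), (2,5), (3,6)

α = atan 0.4 = 21.80°;  2α = 43.60°
n_0 = (-0.7756, -0.6312)
n_1 = (-0.3789, -0.9254)
n_2 = (+0.0177, -0.9998)
n_3 = (+0.9974, +0.0722)
n_4 = (+0.2449, +0.9696)
n_5 = (-0.2235, +0.9747)
n_6 = (-0.9194, +0.3932)
  (0,1): δ = 151.40°  ·
  (0,2): δ = 128.12°  ·
  (0,3): δ = 35.00°  ✓
  (0,4): δ = 36.69°  ✓
  (0,5): δ = 63.77°  ·
  (0,6): δ = 117.71°  ·
  (1,2): δ = 156.72°  ·
  (1,3): δ = 63.59°  ·
  (1,4): δ = 8.09°  ✓
  (1,5): δ = 35.18°  ✓
  (1,6): δ = 89.11°  ·
  (2,3): δ = 86.87°  ·
  (2,4): δ = 15.19°  ✓
  (2,5): δ = 11.90°  ✓
  (2,6): δ = 65.83°  ·
  (3,4): δ = 108.32°  ·
  (3,5): δ = 81.23°  ·
  (3,6): δ = 27.30°  ✓
  (4,5): δ = 152.91°  ·
  (4,6): δ = 98.98°  ·
  (5,6): δ = 126.07°  ·
antipodal pairs: 7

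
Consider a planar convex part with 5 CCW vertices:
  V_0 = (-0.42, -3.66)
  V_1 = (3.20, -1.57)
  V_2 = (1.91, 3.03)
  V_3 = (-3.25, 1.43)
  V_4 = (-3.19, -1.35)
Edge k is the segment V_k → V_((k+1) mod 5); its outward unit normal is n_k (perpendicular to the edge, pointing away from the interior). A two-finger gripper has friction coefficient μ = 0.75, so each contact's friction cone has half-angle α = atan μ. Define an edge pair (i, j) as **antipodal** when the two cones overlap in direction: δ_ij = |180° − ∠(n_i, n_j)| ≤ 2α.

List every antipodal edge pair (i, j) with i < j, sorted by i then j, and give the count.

count = 5; pairs: (0,2), (0,3), (1,3), (1,4), (2,4)

α = atan 0.75 = 36.87°;  2α = 73.74°
n_0 = (+0.5000, -0.8660)
n_1 = (+0.9629, +0.2700)
n_2 = (-0.2962, +0.9551)
n_3 = (-0.9998, -0.0216)
n_4 = (-0.6405, -0.7680)
  (0,1): δ = 104.33°  ·
  (0,2): δ = 12.77°  ✓
  (0,3): δ = 61.24°  ✓
  (0,4): δ = 110.17°  ·
  (1,2): δ = 88.44°  ·
  (1,3): δ = 14.43°  ✓
  (1,4): δ = 34.51°  ✓
  (2,3): δ = 105.99°  ·
  (2,4): δ = 57.05°  ✓
  (3,4): δ = 131.06°  ·
antipodal pairs: 5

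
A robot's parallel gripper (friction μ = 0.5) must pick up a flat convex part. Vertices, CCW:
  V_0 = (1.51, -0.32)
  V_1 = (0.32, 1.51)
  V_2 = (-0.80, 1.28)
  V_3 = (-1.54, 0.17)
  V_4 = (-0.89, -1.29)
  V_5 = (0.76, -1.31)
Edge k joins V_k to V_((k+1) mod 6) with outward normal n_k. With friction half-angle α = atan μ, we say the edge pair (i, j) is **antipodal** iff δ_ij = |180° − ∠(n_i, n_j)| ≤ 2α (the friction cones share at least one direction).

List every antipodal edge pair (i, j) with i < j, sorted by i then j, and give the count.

count = 4; pairs: (0,3), (1,4), (1,5), (2,5)

α = atan 0.5 = 26.57°;  2α = 53.13°
n_0 = (+0.8383, +0.5451)
n_1 = (-0.2012, +0.9796)
n_2 = (-0.8321, +0.5547)
n_3 = (-0.9136, -0.4067)
n_4 = (-0.0121, -0.9999)
n_5 = (+0.7971, -0.6039)
  (0,1): δ = 111.43°  ·
  (0,2): δ = 66.72°  ·
  (0,3): δ = 9.04°  ✓
  (0,4): δ = 56.27°  ·
  (0,5): δ = 109.82°  ·
  (1,2): δ = 135.29°  ·
  (1,3): δ = 77.61°  ·
  (1,4): δ = 12.30°  ✓
  (1,5): δ = 41.25°  ✓
  (2,3): δ = 122.31°  ·
  (2,4): δ = 57.00°  ·
  (2,5): δ = 3.46°  ✓
  (3,4): δ = 114.69°  ·
  (3,5): δ = 61.15°  ·
  (4,5): δ = 126.45°  ·
antipodal pairs: 4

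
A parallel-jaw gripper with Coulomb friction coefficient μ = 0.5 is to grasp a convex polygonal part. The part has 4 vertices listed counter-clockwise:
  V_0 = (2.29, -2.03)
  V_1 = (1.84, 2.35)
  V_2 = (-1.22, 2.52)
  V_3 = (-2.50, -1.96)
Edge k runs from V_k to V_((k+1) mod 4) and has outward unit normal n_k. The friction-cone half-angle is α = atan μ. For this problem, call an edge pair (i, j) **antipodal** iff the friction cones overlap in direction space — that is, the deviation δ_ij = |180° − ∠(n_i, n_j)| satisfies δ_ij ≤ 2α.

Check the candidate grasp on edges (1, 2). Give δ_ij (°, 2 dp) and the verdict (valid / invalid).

δ = 102.77°, invalid

α = atan 0.5 = 26.57°;  2α = 53.13°
edge 1: e_1 = (-3.06, +0.17);  n_1 = (+0.0555, +0.9985)
edge 2: e_2 = (-1.28, -4.48);  n_2 = (-0.9615, +0.2747)
∠(n_1, n_2) = 77.23°
δ = |180° − 77.23°| = 102.77°
102.77° > 2α = 53.13°  →  invalid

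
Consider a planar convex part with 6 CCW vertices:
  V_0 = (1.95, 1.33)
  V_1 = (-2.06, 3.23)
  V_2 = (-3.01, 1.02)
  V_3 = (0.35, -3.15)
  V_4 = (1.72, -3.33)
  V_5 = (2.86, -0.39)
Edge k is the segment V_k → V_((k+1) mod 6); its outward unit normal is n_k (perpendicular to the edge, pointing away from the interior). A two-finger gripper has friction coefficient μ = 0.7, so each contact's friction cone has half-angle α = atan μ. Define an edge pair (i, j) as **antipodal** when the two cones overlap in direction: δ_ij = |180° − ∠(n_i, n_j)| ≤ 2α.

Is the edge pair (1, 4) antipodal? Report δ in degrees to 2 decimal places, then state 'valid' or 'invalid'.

δ = 2.07°, valid

α = atan 0.7 = 34.99°;  2α = 69.98°
edge 1: e_1 = (-0.95, -2.21);  n_1 = (-0.9187, +0.3949)
edge 4: e_4 = (+1.14, +2.94);  n_4 = (+0.9324, -0.3615)
∠(n_1, n_4) = 177.93°
δ = |180° − 177.93°| = 2.07°
2.07° ≤ 2α = 69.98°  →  valid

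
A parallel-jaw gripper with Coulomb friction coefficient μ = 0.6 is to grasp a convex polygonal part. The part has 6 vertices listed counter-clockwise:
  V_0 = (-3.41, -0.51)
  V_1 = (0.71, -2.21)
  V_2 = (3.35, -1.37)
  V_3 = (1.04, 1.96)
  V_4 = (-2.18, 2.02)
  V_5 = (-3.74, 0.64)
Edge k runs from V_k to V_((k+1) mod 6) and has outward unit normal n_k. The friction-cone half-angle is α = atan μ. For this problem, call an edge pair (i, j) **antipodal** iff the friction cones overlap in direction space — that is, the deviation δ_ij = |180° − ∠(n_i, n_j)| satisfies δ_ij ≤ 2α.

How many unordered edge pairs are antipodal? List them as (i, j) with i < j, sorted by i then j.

α = atan 0.6 = 30.96°;  2α = 61.93°
n_0 = (-0.3814, -0.9244)
n_1 = (+0.3032, -0.9529)
n_2 = (+0.8217, +0.5700)
n_3 = (+0.0186, +0.9998)
n_4 = (-0.6626, +0.7490)
n_5 = (-0.9612, -0.2758)
  (0,1): δ = 139.93°  ·
  (0,2): δ = 32.83°  ✓
  (0,3): δ = 21.35°  ✓
  (0,4): δ = 63.92°  ·
  (0,5): δ = 128.43°  ·
  (1,2): δ = 72.90°  ·
  (1,3): δ = 18.72°  ✓
  (1,4): δ = 23.85°  ✓
  (1,5): δ = 88.36°  ·
  (2,3): δ = 125.82°  ·
  (2,4): δ = 83.25°  ·
  (2,5): δ = 18.74°  ✓
  (3,4): δ = 137.44°  ·
  (3,5): δ = 72.92°  ·
  (4,5): δ = 115.49°  ·
antipodal pairs: 5

count = 5; pairs: (0,2), (0,3), (1,3), (1,4), (2,5)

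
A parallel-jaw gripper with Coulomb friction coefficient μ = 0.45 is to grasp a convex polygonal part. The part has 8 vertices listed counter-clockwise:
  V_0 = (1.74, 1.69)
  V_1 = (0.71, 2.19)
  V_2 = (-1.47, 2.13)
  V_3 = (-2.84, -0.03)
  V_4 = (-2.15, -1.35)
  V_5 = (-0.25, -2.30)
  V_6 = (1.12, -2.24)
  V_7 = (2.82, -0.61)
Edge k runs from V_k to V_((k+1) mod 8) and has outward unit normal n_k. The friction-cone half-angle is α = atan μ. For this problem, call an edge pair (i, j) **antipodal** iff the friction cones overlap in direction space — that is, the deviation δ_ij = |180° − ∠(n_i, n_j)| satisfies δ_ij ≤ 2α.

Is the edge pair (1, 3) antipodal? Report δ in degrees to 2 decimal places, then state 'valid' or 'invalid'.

δ = 63.98°, invalid

α = atan 0.45 = 24.23°;  2α = 48.46°
edge 1: e_1 = (-2.18, -0.06);  n_1 = (-0.0275, +0.9996)
edge 3: e_3 = (+0.69, -1.32);  n_3 = (-0.8862, -0.4633)
∠(n_1, n_3) = 116.02°
δ = |180° − 116.02°| = 63.98°
63.98° > 2α = 48.46°  →  invalid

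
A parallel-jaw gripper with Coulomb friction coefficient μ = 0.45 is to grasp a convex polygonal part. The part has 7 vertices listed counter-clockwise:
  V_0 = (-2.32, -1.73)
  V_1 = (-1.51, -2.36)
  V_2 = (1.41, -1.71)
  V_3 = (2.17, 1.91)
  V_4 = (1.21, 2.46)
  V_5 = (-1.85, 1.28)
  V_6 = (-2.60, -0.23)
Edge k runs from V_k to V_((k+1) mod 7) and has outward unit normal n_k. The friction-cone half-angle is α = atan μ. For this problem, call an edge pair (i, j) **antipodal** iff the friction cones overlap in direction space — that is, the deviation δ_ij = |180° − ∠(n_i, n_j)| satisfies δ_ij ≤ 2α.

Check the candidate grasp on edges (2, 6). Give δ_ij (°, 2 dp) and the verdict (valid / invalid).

δ = 22.43°, valid

α = atan 0.45 = 24.23°;  2α = 48.46°
edge 2: e_2 = (+0.76, +3.62);  n_2 = (+0.9787, -0.2055)
edge 6: e_6 = (+0.28, -1.50);  n_6 = (-0.9830, -0.1835)
∠(n_2, n_6) = 157.57°
δ = |180° − 157.57°| = 22.43°
22.43° ≤ 2α = 48.46°  →  valid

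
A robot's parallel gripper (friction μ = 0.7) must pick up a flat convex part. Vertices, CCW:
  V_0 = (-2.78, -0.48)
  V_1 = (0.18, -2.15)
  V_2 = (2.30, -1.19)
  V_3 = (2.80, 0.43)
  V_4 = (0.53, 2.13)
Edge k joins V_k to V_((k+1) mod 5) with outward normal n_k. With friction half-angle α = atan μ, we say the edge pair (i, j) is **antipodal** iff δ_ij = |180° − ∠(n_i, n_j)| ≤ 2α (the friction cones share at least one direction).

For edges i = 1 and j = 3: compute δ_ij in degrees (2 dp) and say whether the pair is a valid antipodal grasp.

α = atan 0.7 = 34.99°;  2α = 69.98°
edge 1: e_1 = (+2.12, +0.96);  n_1 = (+0.4125, -0.9110)
edge 3: e_3 = (-2.27, +1.70);  n_3 = (+0.5994, +0.8004)
∠(n_1, n_3) = 118.81°
δ = |180° − 118.81°| = 61.19°
61.19° ≤ 2α = 69.98°  →  valid

δ = 61.19°, valid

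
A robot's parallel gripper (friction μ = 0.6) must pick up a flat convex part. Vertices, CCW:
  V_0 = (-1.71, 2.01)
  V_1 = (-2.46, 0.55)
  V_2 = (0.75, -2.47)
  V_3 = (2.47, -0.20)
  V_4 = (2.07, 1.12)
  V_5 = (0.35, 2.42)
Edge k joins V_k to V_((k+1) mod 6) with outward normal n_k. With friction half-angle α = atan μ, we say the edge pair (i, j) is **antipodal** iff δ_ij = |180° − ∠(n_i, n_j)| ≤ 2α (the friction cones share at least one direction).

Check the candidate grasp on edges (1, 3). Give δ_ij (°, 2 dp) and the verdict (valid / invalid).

δ = 29.89°, valid

α = atan 0.6 = 30.96°;  2α = 61.93°
edge 1: e_1 = (+3.21, -3.02);  n_1 = (-0.6852, -0.7283)
edge 3: e_3 = (-0.40, +1.32);  n_3 = (+0.9570, +0.2900)
∠(n_1, n_3) = 150.11°
δ = |180° − 150.11°| = 29.89°
29.89° ≤ 2α = 61.93°  →  valid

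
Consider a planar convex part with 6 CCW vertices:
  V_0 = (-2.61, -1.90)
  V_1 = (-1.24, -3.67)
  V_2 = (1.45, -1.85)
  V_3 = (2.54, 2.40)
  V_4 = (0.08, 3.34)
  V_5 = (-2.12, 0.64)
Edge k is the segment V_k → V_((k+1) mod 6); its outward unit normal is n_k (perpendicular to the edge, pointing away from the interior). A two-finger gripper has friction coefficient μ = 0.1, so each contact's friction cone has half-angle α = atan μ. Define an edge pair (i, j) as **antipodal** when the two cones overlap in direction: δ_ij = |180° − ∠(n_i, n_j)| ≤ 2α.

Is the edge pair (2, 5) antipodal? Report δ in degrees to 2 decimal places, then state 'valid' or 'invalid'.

α = atan 0.1 = 5.71°;  2α = 11.42°
edge 2: e_2 = (+1.09, +4.25);  n_2 = (+0.9686, -0.2484)
edge 5: e_5 = (-0.49, -2.54);  n_5 = (-0.9819, +0.1894)
∠(n_2, n_5) = 176.53°
δ = |180° − 176.53°| = 3.47°
3.47° ≤ 2α = 11.42°  →  valid

δ = 3.47°, valid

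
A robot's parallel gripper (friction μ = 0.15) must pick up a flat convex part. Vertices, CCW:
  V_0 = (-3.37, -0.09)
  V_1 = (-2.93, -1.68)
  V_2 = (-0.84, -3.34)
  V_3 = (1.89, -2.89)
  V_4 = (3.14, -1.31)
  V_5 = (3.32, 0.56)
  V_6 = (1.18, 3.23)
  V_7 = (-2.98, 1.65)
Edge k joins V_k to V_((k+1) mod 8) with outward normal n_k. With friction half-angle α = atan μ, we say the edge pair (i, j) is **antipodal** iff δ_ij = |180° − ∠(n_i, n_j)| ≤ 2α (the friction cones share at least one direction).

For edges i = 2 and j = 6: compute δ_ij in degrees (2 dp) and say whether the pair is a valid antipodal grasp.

α = atan 0.15 = 8.53°;  2α = 17.06°
edge 2: e_2 = (+2.73, +0.45);  n_2 = (+0.1626, -0.9867)
edge 6: e_6 = (-4.16, -1.58);  n_6 = (-0.3551, +0.9348)
∠(n_2, n_6) = 168.56°
δ = |180° − 168.56°| = 11.44°
11.44° ≤ 2α = 17.06°  →  valid

δ = 11.44°, valid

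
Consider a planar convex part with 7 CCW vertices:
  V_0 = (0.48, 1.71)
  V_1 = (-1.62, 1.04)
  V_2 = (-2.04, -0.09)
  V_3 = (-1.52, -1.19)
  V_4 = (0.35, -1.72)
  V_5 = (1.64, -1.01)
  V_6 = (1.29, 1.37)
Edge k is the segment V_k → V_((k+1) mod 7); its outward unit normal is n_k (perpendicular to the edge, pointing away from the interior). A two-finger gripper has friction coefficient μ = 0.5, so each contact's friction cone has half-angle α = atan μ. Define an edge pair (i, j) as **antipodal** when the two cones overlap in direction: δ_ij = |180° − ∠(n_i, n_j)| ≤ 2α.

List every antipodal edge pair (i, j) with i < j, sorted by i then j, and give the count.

α = atan 0.5 = 26.57°;  2α = 53.13°
n_0 = (-0.3040, +0.9527)
n_1 = (-0.9373, +0.3484)
n_2 = (-0.9041, -0.4274)
n_3 = (-0.2727, -0.9621)
n_4 = (+0.4822, -0.8761)
n_5 = (+0.9894, +0.1455)
n_6 = (+0.3870, +0.9221)
  (0,1): δ = 128.08°  ·
  (0,2): δ = 82.39°  ·
  (0,3): δ = 33.52°  ✓
  (0,4): δ = 11.13°  ✓
  (0,5): δ = 80.67°  ·
  (0,6): δ = 139.53°  ·
  (1,2): δ = 134.31°  ·
  (1,3): δ = 85.43°  ·
  (1,4): δ = 40.78°  ✓
  (1,5): δ = 28.76°  ✓
  (1,6): δ = 87.62°  ·
  (2,3): δ = 131.13°  ·
  (2,4): δ = 86.47°  ·
  (2,5): δ = 16.94°  ✓
  (2,6): δ = 41.93°  ✓
  (3,4): δ = 135.35°  ·
  (3,5): δ = 65.81°  ·
  (3,6): δ = 6.95°  ✓
  (4,5): δ = 110.46°  ·
  (4,6): δ = 51.60°  ✓
  (5,6): δ = 121.14°  ·
antipodal pairs: 8

count = 8; pairs: (0,3), (0,4), (1,4), (1,5), (2,5), (2,6), (3,6), (4,6)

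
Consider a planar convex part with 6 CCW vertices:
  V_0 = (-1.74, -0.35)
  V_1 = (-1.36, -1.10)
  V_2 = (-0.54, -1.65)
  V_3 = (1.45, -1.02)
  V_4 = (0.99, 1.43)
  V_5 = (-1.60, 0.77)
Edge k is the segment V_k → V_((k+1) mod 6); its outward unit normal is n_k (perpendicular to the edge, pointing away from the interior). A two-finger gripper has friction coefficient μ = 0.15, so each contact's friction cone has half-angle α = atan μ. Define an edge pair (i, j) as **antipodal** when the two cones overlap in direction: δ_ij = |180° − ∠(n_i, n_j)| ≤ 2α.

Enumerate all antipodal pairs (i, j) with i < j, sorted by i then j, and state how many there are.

α = atan 0.15 = 8.53°;  2α = 17.06°
n_0 = (-0.8920, -0.4520)
n_1 = (-0.5570, -0.8305)
n_2 = (+0.3018, -0.9534)
n_3 = (+0.9828, +0.1845)
n_4 = (-0.2469, +0.9690)
n_5 = (-0.9923, +0.1240)
  (0,1): δ = 150.72°  ·
  (0,2): δ = 99.30°  ·
  (0,3): δ = 16.24°  ✓
  (0,4): δ = 77.43°  ·
  (0,5): δ = 146.01°  ·
  (1,2): δ = 128.58°  ·
  (1,3): δ = 45.52°  ·
  (1,4): δ = 48.15°  ·
  (1,5): δ = 116.73°  ·
  (2,3): δ = 96.93°  ·
  (2,4): δ = 3.27°  ✓
  (2,5): δ = 65.31°  ·
  (3,4): δ = 86.34°  ·
  (3,5): δ = 17.76°  ·
  (4,5): δ = 111.42°  ·
antipodal pairs: 2

count = 2; pairs: (0,3), (2,4)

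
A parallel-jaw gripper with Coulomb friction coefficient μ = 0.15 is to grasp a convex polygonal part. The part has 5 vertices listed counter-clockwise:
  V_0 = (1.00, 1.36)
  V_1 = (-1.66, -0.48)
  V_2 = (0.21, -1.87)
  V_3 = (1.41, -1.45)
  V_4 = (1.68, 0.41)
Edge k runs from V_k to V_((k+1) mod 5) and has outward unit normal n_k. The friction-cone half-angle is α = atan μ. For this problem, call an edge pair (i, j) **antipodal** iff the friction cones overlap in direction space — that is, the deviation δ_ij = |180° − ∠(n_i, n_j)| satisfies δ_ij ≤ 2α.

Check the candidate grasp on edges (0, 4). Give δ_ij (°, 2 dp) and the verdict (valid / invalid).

α = atan 0.15 = 8.53°;  2α = 17.06°
edge 0: e_0 = (-2.66, -1.84);  n_0 = (-0.5689, +0.8224)
edge 4: e_4 = (-0.68, +0.95);  n_4 = (+0.8132, +0.5820)
∠(n_0, n_4) = 89.08°
δ = |180° − 89.08°| = 90.92°
90.92° > 2α = 17.06°  →  invalid

δ = 90.92°, invalid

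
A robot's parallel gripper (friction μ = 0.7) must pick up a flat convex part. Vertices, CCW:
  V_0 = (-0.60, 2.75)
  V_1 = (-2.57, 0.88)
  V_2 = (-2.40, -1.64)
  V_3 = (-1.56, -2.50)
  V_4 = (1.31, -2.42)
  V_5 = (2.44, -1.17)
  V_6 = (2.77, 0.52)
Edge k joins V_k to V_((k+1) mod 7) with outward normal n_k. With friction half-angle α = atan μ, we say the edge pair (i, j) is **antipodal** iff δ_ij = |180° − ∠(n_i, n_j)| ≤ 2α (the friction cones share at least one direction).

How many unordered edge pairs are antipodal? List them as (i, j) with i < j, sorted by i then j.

count = 9; pairs: (0,3), (0,4), (0,5), (1,4), (1,5), (1,6), (2,5), (2,6), (3,6)

α = atan 0.7 = 34.99°;  2α = 69.98°
n_0 = (-0.6885, +0.7253)
n_1 = (-0.9977, -0.0673)
n_2 = (-0.7154, -0.6987)
n_3 = (+0.0279, -0.9996)
n_4 = (+0.7418, -0.6706)
n_5 = (+0.9815, -0.1916)
n_6 = (+0.5518, +0.8339)
  (0,1): δ = 129.65°  ·
  (0,2): δ = 89.18°  ·
  (0,3): δ = 41.91°  ✓
  (0,4): δ = 4.38°  ✓
  (0,5): δ = 35.44°  ✓
  (0,6): δ = 103.00°  ·
  (1,2): δ = 139.53°  ·
  (1,3): δ = 92.26°  ·
  (1,4): δ = 45.97°  ✓
  (1,5): δ = 14.91°  ✓
  (1,6): δ = 52.65°  ✓
  (2,3): δ = 132.73°  ·
  (2,4): δ = 86.44°  ·
  (2,5): δ = 55.37°  ✓
  (2,6): δ = 12.18°  ✓
  (3,4): δ = 133.71°  ·
  (3,5): δ = 102.65°  ·
  (3,6): δ = 35.09°  ✓
  (4,5): δ = 148.94°  ·
  (4,6): δ = 81.38°  ·
  (5,6): δ = 112.44°  ·
antipodal pairs: 9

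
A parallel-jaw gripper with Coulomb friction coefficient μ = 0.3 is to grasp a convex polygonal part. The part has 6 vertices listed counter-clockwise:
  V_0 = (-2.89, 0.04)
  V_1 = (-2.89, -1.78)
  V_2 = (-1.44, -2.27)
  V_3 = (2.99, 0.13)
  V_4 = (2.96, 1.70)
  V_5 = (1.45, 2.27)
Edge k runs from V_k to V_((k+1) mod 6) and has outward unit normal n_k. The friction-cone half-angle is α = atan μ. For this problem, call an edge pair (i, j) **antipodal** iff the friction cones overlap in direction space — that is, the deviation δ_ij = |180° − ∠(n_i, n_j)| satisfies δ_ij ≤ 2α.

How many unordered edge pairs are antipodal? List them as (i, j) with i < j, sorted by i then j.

count = 3; pairs: (0,3), (1,4), (2,5)

α = atan 0.3 = 16.70°;  2α = 33.40°
n_0 = (-1.0000, -0.0000)
n_1 = (-0.3201, -0.9474)
n_2 = (+0.4763, -0.8793)
n_3 = (+0.9998, +0.0191)
n_4 = (+0.3532, +0.9356)
n_5 = (-0.4570, +0.8895)
  (0,1): δ = 108.67°  ·
  (0,2): δ = 61.55°  ·
  (0,3): δ = 1.09°  ✓
  (0,4): δ = 69.32°  ·
  (0,5): δ = 117.20°  ·
  (1,2): δ = 132.88°  ·
  (1,3): δ = 70.23°  ·
  (1,4): δ = 2.01°  ✓
  (1,5): δ = 45.87°  ·
  (2,3): δ = 117.35°  ·
  (2,4): δ = 49.13°  ·
  (2,5): δ = 1.25°  ✓
  (3,4): δ = 111.78°  ·
  (3,5): δ = 63.90°  ·
  (4,5): δ = 132.12°  ·
antipodal pairs: 3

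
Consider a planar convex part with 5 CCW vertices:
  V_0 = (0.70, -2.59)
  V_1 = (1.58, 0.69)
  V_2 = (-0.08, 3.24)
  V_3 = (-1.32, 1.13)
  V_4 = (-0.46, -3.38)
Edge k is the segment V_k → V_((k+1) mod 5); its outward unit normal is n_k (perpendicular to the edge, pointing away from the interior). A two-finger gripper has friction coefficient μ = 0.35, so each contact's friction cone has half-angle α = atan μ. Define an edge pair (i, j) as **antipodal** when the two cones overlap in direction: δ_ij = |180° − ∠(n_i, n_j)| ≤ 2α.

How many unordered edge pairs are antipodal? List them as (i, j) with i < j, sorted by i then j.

count = 4; pairs: (0,2), (0,3), (1,3), (2,4)

α = atan 0.35 = 19.29°;  2α = 38.58°
n_0 = (+0.9658, -0.2591)
n_1 = (+0.8381, +0.5456)
n_2 = (-0.8621, +0.5067)
n_3 = (-0.9823, -0.1873)
n_4 = (+0.5629, -0.8265)
  (0,1): δ = 131.92°  ·
  (0,2): δ = 15.42°  ✓
  (0,3): δ = 25.81°  ✓
  (0,4): δ = 139.27°  ·
  (1,2): δ = 63.51°  ·
  (1,3): δ = 22.27°  ✓
  (1,4): δ = 91.19°  ·
  (2,3): δ = 138.76°  ·
  (2,4): δ = 25.30°  ✓
  (3,4): δ = 66.54°  ·
antipodal pairs: 4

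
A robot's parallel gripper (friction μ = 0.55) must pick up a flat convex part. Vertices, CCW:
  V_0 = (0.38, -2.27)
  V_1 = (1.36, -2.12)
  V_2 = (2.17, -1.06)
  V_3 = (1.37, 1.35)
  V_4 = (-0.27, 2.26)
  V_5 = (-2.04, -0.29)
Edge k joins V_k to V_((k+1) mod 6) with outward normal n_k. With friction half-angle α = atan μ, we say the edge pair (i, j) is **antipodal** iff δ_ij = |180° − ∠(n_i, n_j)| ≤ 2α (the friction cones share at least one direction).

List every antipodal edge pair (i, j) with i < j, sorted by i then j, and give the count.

α = atan 0.55 = 28.81°;  2α = 57.62°
n_0 = (+0.1513, -0.9885)
n_1 = (+0.7946, -0.6072)
n_2 = (+0.9491, +0.3150)
n_3 = (+0.4852, +0.8744)
n_4 = (-0.8215, +0.5702)
n_5 = (-0.6332, -0.7740)
  (0,1): δ = 136.09°  ·
  (0,2): δ = 80.34°  ·
  (0,3): δ = 37.73°  ✓
  (0,4): δ = 46.53°  ✓
  (0,5): δ = 132.01°  ·
  (1,2): δ = 124.25°  ·
  (1,3): δ = 81.64°  ·
  (1,4): δ = 2.62°  ✓
  (1,5): δ = 88.10°  ·
  (2,3): δ = 137.39°  ·
  (2,4): δ = 53.13°  ✓
  (2,5): δ = 32.35°  ✓
  (3,4): δ = 95.74°  ·
  (3,5): δ = 10.26°  ✓
  (4,5): δ = 94.52°  ·
antipodal pairs: 6

count = 6; pairs: (0,3), (0,4), (1,4), (2,4), (2,5), (3,5)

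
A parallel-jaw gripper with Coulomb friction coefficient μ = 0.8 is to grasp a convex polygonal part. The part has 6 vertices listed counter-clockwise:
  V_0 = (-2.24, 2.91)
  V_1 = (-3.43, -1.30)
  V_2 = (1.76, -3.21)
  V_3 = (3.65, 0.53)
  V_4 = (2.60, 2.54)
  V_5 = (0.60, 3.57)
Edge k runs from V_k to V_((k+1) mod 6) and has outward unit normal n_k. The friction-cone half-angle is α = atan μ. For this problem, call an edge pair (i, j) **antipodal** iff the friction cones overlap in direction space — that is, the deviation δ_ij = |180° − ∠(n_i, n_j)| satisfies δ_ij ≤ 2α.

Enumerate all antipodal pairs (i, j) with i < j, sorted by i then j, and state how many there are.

count = 6; pairs: (0,2), (0,3), (1,3), (1,4), (1,5), (2,5)

α = atan 0.8 = 38.66°;  2α = 77.32°
n_0 = (-0.9623, +0.2720)
n_1 = (-0.3454, -0.9385)
n_2 = (+0.8925, -0.4510)
n_3 = (+0.8863, +0.4630)
n_4 = (+0.4579, +0.8890)
n_5 = (-0.2264, +0.9740)
  (0,1): δ = 94.42°  ·
  (0,2): δ = 11.03°  ✓
  (0,3): δ = 43.37°  ✓
  (0,4): δ = 78.54°  ·
  (0,5): δ = 118.87°  ·
  (1,2): δ = 96.61°  ·
  (1,3): δ = 42.21°  ✓
  (1,4): δ = 7.04°  ✓
  (1,5): δ = 33.29°  ✓
  (2,3): δ = 125.61°  ·
  (2,4): δ = 90.44°  ·
  (2,5): δ = 50.11°  ✓
  (3,4): δ = 144.83°  ·
  (3,5): δ = 104.50°  ·
  (4,5): δ = 139.67°  ·
antipodal pairs: 6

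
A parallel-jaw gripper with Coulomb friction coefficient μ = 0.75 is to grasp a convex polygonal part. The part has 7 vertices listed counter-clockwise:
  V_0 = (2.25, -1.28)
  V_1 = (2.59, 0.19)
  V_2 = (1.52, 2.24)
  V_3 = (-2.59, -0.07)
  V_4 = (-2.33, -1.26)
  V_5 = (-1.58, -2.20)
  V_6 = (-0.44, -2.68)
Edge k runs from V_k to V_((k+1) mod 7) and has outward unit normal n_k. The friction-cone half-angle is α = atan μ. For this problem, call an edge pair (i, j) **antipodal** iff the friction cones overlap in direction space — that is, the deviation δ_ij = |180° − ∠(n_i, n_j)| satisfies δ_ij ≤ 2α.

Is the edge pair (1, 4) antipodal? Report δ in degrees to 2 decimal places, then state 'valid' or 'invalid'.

α = atan 0.75 = 36.87°;  2α = 73.74°
edge 1: e_1 = (-1.07, +2.05);  n_1 = (+0.8865, +0.4627)
edge 4: e_4 = (+0.75, -0.94);  n_4 = (-0.7817, -0.6237)
∠(n_1, n_4) = 168.98°
δ = |180° − 168.98°| = 11.02°
11.02° ≤ 2α = 73.74°  →  valid

δ = 11.02°, valid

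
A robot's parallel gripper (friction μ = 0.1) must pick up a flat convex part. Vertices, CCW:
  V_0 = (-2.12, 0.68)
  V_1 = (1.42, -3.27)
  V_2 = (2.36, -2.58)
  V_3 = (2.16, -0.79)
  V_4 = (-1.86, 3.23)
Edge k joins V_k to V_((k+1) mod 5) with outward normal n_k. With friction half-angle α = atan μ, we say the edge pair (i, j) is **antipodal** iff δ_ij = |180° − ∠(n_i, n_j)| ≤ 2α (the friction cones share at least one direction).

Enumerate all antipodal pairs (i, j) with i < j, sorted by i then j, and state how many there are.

α = atan 0.1 = 5.71°;  2α = 11.42°
n_0 = (-0.7447, -0.6674)
n_1 = (+0.5917, -0.8061)
n_2 = (+0.9938, +0.1110)
n_3 = (+0.7071, +0.7071)
n_4 = (-0.9948, +0.1014)
  (0,1): δ = 95.59°  ·
  (0,2): δ = 35.49°  ·
  (0,3): δ = 3.13°  ✓
  (0,4): δ = 132.31°  ·
  (1,2): δ = 119.90°  ·
  (1,3): δ = 81.28°  ·
  (1,4): δ = 47.90°  ·
  (2,3): δ = 141.38°  ·
  (2,4): δ = 12.20°  ·
  (3,4): δ = 50.82°  ·
antipodal pairs: 1

count = 1; pairs: (0,3)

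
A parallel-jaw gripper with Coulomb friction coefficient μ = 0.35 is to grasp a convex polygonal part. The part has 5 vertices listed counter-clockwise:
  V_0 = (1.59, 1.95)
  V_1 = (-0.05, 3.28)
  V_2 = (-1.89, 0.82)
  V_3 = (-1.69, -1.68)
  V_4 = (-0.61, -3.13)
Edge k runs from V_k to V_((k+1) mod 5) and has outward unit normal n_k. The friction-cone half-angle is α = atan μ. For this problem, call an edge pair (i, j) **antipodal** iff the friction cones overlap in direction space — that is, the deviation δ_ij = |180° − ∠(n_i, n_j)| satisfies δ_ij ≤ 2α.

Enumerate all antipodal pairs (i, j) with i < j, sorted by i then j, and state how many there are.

count = 3; pairs: (0,3), (1,4), (2,4)

α = atan 0.35 = 19.29°;  2α = 38.58°
n_0 = (+0.6299, +0.7767)
n_1 = (-0.8008, +0.5990)
n_2 = (-0.9968, -0.0797)
n_3 = (-0.8020, -0.5973)
n_4 = (+0.9176, -0.3974)
  (0,1): δ = 87.75°  ·
  (0,2): δ = 46.38°  ·
  (0,3): δ = 14.28°  ✓
  (0,4): δ = 105.63°  ·
  (1,2): δ = 138.63°  ·
  (1,3): δ = 106.52°  ·
  (1,4): δ = 13.38°  ✓
  (2,3): δ = 147.89°  ·
  (2,4): δ = 27.99°  ✓
  (3,4): δ = 60.10°  ·
antipodal pairs: 3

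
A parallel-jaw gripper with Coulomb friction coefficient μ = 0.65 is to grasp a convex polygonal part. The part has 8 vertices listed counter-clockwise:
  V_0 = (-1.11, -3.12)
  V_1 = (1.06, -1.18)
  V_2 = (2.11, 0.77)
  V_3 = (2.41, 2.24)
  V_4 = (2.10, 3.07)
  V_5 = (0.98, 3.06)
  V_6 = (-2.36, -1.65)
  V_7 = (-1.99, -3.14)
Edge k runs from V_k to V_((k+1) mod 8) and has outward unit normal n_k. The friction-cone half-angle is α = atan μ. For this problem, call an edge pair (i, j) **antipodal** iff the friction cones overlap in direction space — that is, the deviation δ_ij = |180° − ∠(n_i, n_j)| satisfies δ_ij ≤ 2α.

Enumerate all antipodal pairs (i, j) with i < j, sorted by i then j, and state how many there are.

count = 12; pairs: (0,4), (0,5), (0,6), (1,4), (1,5), (1,6), (2,5), (2,6), (3,5), (3,6), (4,7), (5,7)

α = atan 0.65 = 33.02°;  2α = 66.05°
n_0 = (+0.6665, -0.7455)
n_1 = (+0.8805, -0.4741)
n_2 = (+0.9798, -0.2000)
n_3 = (+0.9368, +0.3499)
n_4 = (-0.0089, +1.0000)
n_5 = (-0.8157, +0.5784)
n_6 = (-0.9705, -0.2410)
n_7 = (+0.0227, -0.9997)
  (0,1): δ = 160.10°  ·
  (0,2): δ = 143.33°  ·
  (0,3): δ = 111.32°  ·
  (0,4): δ = 41.29°  ✓
  (0,5): δ = 12.86°  ✓
  (0,6): δ = 62.15°  ✓
  (0,7): δ = 139.50°  ·
  (1,2): δ = 163.23°  ·
  (1,3): δ = 131.22°  ·
  (1,4): δ = 61.19°  ✓
  (1,5): δ = 7.04°  ✓
  (1,6): δ = 42.25°  ✓
  (1,7): δ = 119.60°  ·
  (2,3): δ = 147.99°  ·
  (2,4): δ = 77.95°  ·
  (2,5): δ = 23.81°  ✓
  (2,6): δ = 25.48°  ✓
  (2,7): δ = 102.84°  ·
  (3,4): δ = 109.97°  ·
  (3,5): δ = 55.82°  ✓
  (3,6): δ = 6.53°  ✓
  (3,7): δ = 70.82°  ·
  (4,5): δ = 125.85°  ·
  (4,6): δ = 76.57°  ·
  (4,7): δ = 0.79°  ✓
  (5,6): δ = 130.71°  ·
  (5,7): δ = 53.36°  ✓
  (6,7): δ = 102.64°  ·
antipodal pairs: 12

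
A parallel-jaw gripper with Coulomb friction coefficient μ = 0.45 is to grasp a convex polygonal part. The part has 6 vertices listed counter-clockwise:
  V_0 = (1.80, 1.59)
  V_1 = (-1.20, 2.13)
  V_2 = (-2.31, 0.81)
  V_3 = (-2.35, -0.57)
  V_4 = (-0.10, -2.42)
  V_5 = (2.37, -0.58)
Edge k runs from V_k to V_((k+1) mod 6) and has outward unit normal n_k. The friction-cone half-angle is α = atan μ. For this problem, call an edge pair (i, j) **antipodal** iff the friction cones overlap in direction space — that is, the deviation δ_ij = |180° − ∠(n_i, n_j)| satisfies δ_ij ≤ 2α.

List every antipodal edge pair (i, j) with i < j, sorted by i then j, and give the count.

α = atan 0.45 = 24.23°;  2α = 48.46°
n_0 = (+0.1772, +0.9842)
n_1 = (-0.7654, +0.6436)
n_2 = (-0.9996, +0.0290)
n_3 = (-0.6351, -0.7724)
n_4 = (+0.5974, -0.8019)
n_5 = (+0.9672, +0.2541)
  (0,1): δ = 119.86°  ·
  (0,2): δ = 81.46°  ·
  (0,3): δ = 29.22°  ✓
  (0,4): δ = 46.89°  ✓
  (0,5): δ = 114.92°  ·
  (1,2): δ = 141.60°  ·
  (1,3): δ = 89.37°  ·
  (1,4): δ = 13.26°  ✓
  (1,5): δ = 54.78°  ·
  (2,3): δ = 127.77°  ·
  (2,4): δ = 51.66°  ·
  (2,5): δ = 16.38°  ✓
  (3,4): δ = 103.89°  ·
  (3,5): δ = 35.85°  ✓
  (4,5): δ = 111.97°  ·
antipodal pairs: 5

count = 5; pairs: (0,3), (0,4), (1,4), (2,5), (3,5)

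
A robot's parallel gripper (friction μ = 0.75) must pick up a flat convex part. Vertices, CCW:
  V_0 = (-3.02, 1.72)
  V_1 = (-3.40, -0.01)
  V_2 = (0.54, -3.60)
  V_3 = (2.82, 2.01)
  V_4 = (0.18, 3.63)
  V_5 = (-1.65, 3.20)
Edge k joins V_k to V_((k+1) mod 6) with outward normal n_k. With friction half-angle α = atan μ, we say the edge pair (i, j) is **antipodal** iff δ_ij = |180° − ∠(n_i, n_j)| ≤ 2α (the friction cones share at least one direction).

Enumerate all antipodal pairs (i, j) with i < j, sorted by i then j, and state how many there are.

α = atan 0.75 = 36.87°;  2α = 73.74°
n_0 = (-0.9767, +0.2145)
n_1 = (-0.6735, -0.7392)
n_2 = (+0.9264, -0.3765)
n_3 = (+0.5230, +0.8523)
n_4 = (-0.2287, +0.9735)
n_5 = (-0.7339, +0.6793)
  (0,1): δ = 119.95°  ·
  (0,2): δ = 9.73°  ✓
  (0,3): δ = 70.85°  ✓
  (0,4): δ = 115.61°  ·
  (0,5): δ = 149.60°  ·
  (1,2): δ = 69.78°  ✓
  (1,3): δ = 10.80°  ✓
  (1,4): δ = 55.56°  ✓
  (1,5): δ = 89.55°  ·
  (2,3): δ = 99.42°  ·
  (2,4): δ = 54.66°  ✓
  (2,5): δ = 20.67°  ✓
  (3,4): δ = 135.24°  ·
  (3,5): δ = 101.25°  ·
  (4,5): δ = 146.01°  ·
antipodal pairs: 7

count = 7; pairs: (0,2), (0,3), (1,2), (1,3), (1,4), (2,4), (2,5)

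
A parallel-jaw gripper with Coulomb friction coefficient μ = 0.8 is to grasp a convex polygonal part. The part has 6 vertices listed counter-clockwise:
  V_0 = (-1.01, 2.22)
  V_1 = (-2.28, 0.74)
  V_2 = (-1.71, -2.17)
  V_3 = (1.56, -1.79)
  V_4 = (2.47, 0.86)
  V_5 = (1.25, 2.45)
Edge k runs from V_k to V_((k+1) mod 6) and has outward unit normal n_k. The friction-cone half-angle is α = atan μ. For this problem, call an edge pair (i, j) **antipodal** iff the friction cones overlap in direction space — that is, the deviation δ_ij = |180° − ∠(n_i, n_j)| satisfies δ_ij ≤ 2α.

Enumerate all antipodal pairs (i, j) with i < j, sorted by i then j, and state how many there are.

α = atan 0.8 = 38.66°;  2α = 77.32°
n_0 = (-0.7589, +0.6512)
n_1 = (-0.9814, -0.1922)
n_2 = (+0.1154, -0.9933)
n_3 = (+0.9458, -0.3248)
n_4 = (+0.7934, +0.6087)
n_5 = (-0.1012, +0.9949)
  (0,1): δ = 128.28°  ·
  (0,2): δ = 42.74°  ✓
  (0,3): δ = 21.68°  ✓
  (0,4): δ = 78.13°  ·
  (0,5): δ = 136.44°  ·
  (1,2): δ = 94.45°  ·
  (1,3): δ = 30.03°  ✓
  (1,4): δ = 26.42°  ✓
  (1,5): δ = 84.73°  ·
  (2,3): δ = 115.58°  ·
  (2,4): δ = 59.13°  ✓
  (2,5): δ = 0.82°  ✓
  (3,4): δ = 123.55°  ·
  (3,5): δ = 65.24°  ✓
  (4,5): δ = 121.69°  ·
antipodal pairs: 7

count = 7; pairs: (0,2), (0,3), (1,3), (1,4), (2,4), (2,5), (3,5)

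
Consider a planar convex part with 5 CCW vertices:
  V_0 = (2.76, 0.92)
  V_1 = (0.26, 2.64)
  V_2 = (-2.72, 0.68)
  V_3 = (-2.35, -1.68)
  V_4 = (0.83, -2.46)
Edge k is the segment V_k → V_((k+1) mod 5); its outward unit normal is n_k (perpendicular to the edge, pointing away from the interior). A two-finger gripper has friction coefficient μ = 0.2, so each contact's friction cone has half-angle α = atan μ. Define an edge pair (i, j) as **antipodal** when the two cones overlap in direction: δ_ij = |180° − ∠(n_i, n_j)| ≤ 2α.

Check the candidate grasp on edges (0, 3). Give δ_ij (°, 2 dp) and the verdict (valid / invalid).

δ = 20.75°, valid

α = atan 0.2 = 11.31°;  2α = 22.62°
edge 0: e_0 = (-2.50, +1.72);  n_0 = (+0.5668, +0.8238)
edge 3: e_3 = (+3.18, -0.78);  n_3 = (-0.2382, -0.9712)
∠(n_0, n_3) = 159.25°
δ = |180° − 159.25°| = 20.75°
20.75° ≤ 2α = 22.62°  →  valid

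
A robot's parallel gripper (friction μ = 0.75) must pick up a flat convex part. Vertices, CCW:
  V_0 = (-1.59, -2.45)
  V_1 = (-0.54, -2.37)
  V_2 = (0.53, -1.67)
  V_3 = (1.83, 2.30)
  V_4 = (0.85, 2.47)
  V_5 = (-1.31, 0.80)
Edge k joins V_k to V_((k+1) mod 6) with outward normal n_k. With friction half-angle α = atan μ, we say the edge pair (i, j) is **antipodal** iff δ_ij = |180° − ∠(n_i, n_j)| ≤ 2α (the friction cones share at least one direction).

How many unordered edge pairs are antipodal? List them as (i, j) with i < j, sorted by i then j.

count = 7; pairs: (0,3), (0,4), (1,3), (1,4), (1,5), (2,4), (2,5)

α = atan 0.75 = 36.87°;  2α = 73.74°
n_0 = (+0.0760, -0.9971)
n_1 = (+0.5475, -0.8368)
n_2 = (+0.9503, -0.3112)
n_3 = (+0.1709, +0.9853)
n_4 = (-0.6117, +0.7911)
n_5 = (-0.9963, +0.0858)
  (0,1): δ = 151.16°  ·
  (0,2): δ = 112.49°  ·
  (0,3): δ = 14.20°  ✓
  (0,4): δ = 33.35°  ✓
  (0,5): δ = 80.72°  ·
  (1,2): δ = 141.32°  ·
  (1,3): δ = 43.03°  ✓
  (1,4): δ = 4.52°  ✓
  (1,5): δ = 51.88°  ✓
  (2,3): δ = 81.71°  ·
  (2,4): δ = 34.16°  ✓
  (2,5): δ = 13.21°  ✓
  (3,4): δ = 132.45°  ·
  (3,5): δ = 85.08°  ·
  (4,5): δ = 132.63°  ·
antipodal pairs: 7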